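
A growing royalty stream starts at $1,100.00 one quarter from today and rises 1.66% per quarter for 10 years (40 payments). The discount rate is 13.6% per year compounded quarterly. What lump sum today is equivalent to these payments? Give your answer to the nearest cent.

$31,153.77

Periodic rate r = 0.136/4 per quarter; n is counted in quarters.
Growing ordinary annuity: PV = PMT₁ × [1 − ((1+g)/(1+r))^n] / (r − g) = 1,100 × [1 − ((1+0.0166)/(1+r))^40] / (r − 0.0166) = $31,153.77.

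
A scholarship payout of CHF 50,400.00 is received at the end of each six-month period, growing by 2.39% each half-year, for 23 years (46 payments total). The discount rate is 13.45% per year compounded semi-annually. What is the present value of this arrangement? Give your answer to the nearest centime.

Periodic rate r = 0.1345/2 per half-year; n is counted in half-years.
Growing ordinary annuity: PV = PMT₁ × [1 − ((1+g)/(1+r))^n] / (r − g) = 50,400 × [1 − ((1+0.0239)/(1+r))^46] / (r − 0.0239) = CHF 990,028.13.

CHF 990,028.13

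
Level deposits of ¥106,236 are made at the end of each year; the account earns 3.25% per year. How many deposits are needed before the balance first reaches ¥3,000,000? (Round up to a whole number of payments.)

Periodic rate r = 0.0325 per year.
Ordinary annuity FV: 3,000,000 = 106,236 × [((1+r)^n − 1)/r].
(1+r)^n = 1 + 3,000,000 × r / 106,236, so n = ln(1 + 3,000,000·r/106,236) / ln(1+r) = 20.36.
Round up to a whole number of payments: n = 21.

21 payments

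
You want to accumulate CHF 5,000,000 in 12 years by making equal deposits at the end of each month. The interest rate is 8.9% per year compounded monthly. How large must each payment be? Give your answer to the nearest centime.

Level ordinary annuity; solve FV = PMT × [((1+r)^n − 1)/r] for PMT.
Periodic rate r = 0.089/12 per month; n is counted in months.
With n = 144: PMT = 5,000,000 / ([((1+r)^n − 1)/r]) = CHF 19,536.97

CHF 19,536.97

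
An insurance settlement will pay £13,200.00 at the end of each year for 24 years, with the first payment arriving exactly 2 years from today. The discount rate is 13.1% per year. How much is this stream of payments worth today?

£84,449.93

Ordinary annuity of 24 payments, first payment at period 2.
Periodic rate r = 0.131 per year.
The ordinary-annuity PV formula values the stream one period before the first payment (period 1); discount that back 1 periods:
PV₀ = 13,200 × [1 − (1+r)^−24] / r × (1+r)^−1 = £84,449.93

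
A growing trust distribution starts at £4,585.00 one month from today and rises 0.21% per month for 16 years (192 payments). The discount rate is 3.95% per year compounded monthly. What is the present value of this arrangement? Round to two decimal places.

£784,988.86

Periodic rate r = 0.0395/12 per month; n is counted in months.
Growing ordinary annuity: PV = PMT₁ × [1 − ((1+g)/(1+r))^n] / (r − g) = 4,585 × [1 − ((1+0.0021)/(1+r))^192] / (r − 0.0021) = £784,988.86.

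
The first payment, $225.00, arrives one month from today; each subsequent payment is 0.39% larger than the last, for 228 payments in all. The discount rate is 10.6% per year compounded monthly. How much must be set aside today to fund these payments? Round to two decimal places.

$30,692.63

Periodic rate r = 0.106/12 per month; n is counted in months.
Growing ordinary annuity: PV = PMT₁ × [1 − ((1+g)/(1+r))^n] / (r − g) = 225 × [1 − ((1+0.0039)/(1+r))^228] / (r − 0.0039) = $30,692.63.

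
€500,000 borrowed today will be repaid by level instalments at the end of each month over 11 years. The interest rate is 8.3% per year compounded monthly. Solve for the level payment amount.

€5,788.80

Level ordinary annuity; solve PV = PMT × [(1 − (1+r)^−n)/r] for PMT.
Periodic rate r = 0.083/12 per month; n is counted in months.
With n = 132: PMT = 500,000 / ([(1 − (1+r)^−n)/r]) = €5,788.80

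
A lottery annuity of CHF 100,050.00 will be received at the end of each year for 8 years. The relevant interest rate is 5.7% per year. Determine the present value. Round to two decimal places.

This is an ordinary annuity: 8 payments of CHF 100,050.00 at the end of each year.
Periodic rate r = 0.057 per year.
PV = PMT × [(1 − (1+r)^−n)/r] = 100,050 × [1 − (1+r)^−8] / r = CHF 628,734.25

CHF 628,734.25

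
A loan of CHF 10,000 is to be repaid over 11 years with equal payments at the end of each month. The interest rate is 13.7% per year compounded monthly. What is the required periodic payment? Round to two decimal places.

Level ordinary annuity; solve PV = PMT × [(1 − (1+r)^−n)/r] for PMT.
Periodic rate r = 0.137/12 per month; n is counted in months.
With n = 132: PMT = 10,000 / ([(1 − (1+r)^−n)/r]) = CHF 147.02

CHF 147.02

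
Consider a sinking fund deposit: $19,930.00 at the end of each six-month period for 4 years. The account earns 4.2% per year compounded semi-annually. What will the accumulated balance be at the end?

$171,664.17

This is an ordinary annuity: 8 deposits of $19,930.00 at the end of each six-month period.
Periodic rate r = 0.042/2 per half-year; n is counted in half-years.
FV = PMT × [((1+r)^n − 1)/r] = 19,930 × [(1+r)^8 − 1] / r = $171,664.17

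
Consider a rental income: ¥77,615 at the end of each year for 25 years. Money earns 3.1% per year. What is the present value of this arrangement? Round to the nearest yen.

This is an ordinary annuity: 25 payments of ¥77,615 at the end of each year.
Periodic rate r = 0.031 per year.
PV = PMT × [(1 − (1+r)^−n)/r] = 77,615 × [1 − (1+r)^−25] / r = ¥1,336,585

¥1,336,585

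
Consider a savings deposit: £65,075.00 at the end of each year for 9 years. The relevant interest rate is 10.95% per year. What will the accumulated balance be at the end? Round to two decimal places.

£919,777.28

This is an ordinary annuity: 9 deposits of £65,075.00 at the end of each year.
Periodic rate r = 0.1095 per year.
FV = PMT × [((1+r)^n − 1)/r] = 65,075 × [(1+r)^9 − 1] / r = £919,777.28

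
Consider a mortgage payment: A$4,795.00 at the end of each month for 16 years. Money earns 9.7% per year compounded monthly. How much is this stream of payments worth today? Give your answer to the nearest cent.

A$466,756.40

This is an ordinary annuity: 192 payments of A$4,795.00 at the end of each month.
Periodic rate r = 0.097/12 per month; n is counted in months.
PV = PMT × [(1 − (1+r)^−n)/r] = 4,795 × [1 − (1+r)^−192] / r = A$466,756.40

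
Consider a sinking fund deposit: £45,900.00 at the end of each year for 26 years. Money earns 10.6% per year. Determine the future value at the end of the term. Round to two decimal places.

£5,511,820.46

This is an ordinary annuity: 26 deposits of £45,900.00 at the end of each year.
Periodic rate r = 0.106 per year.
FV = PMT × [((1+r)^n − 1)/r] = 45,900 × [(1+r)^26 − 1] / r = £5,511,820.46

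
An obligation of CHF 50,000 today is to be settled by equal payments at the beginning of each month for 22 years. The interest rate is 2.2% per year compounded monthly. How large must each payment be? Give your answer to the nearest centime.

CHF 238.64

Level annuity due; solve PV = PMT × [(1 − (1+r)^−n)/r] × (1+r) for PMT.
Periodic rate r = 0.022/12 per month; n is counted in months.
With n = 264: PMT = 50,000 / ([(1 − (1+r)^−n)/r] × (1+r)) = CHF 238.64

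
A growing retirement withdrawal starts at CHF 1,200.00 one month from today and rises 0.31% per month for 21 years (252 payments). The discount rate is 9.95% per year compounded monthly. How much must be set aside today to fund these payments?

CHF 168,202.99

Periodic rate r = 0.0995/12 per month; n is counted in months.
Growing ordinary annuity: PV = PMT₁ × [1 − ((1+g)/(1+r))^n] / (r − g) = 1,200 × [1 − ((1+0.0031)/(1+r))^252] / (r − 0.0031) = CHF 168,202.99.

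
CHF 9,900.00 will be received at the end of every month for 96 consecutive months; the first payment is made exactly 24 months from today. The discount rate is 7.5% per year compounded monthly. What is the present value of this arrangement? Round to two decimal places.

Ordinary annuity of 96 payments, first payment at period 24.
Periodic rate r = 0.075/12 per month; n is counted in months.
The ordinary-annuity PV formula values the stream one period before the first payment (period 23); discount that back 23 periods:
PV₀ = 9,900 × [1 − (1+r)^−96] / r × (1+r)^−23 = CHF 617,858.59

CHF 617,858.59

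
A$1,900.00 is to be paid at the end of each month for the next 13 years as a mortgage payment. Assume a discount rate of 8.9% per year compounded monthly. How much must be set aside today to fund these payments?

A$175,285.03

This is an ordinary annuity: 156 payments of A$1,900.00 at the end of each month.
Periodic rate r = 0.089/12 per month; n is counted in months.
PV = PMT × [(1 − (1+r)^−n)/r] = 1,900 × [1 − (1+r)^−156] / r = A$175,285.03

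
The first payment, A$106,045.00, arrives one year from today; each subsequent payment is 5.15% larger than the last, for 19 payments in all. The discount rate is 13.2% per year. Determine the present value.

Periodic rate r = 0.132 per year.
Growing ordinary annuity: PV = PMT₁ × [1 − ((1+g)/(1+r))^n] / (r − g) = 106,045 × [1 − ((1+0.0515)/(1+r))^19] / (r − 0.0515) = A$992,998.19.

A$992,998.19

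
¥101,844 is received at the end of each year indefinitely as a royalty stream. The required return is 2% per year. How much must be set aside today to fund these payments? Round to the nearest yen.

Periodic rate r = 0.02 per year.
Level perpetuity: PV = PMT / r = 101,844 / (0.02) = ¥5,092,200.

¥5,092,200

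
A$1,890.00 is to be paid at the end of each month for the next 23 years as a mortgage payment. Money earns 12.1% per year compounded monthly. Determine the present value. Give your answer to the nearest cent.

This is an ordinary annuity: 276 payments of A$1,890.00 at the end of each month.
Periodic rate r = 0.121/12 per month; n is counted in months.
PV = PMT × [(1 − (1+r)^−n)/r] = 1,890 × [1 − (1+r)^−276] / r = A$175,681.76

A$175,681.76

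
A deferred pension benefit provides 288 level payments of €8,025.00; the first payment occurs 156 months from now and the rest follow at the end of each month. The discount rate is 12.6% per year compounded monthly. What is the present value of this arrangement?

€143,924.25

Ordinary annuity of 288 payments, first payment at period 156.
Periodic rate r = 0.126/12 per month; n is counted in months.
The ordinary-annuity PV formula values the stream one period before the first payment (period 155); discount that back 155 periods:
PV₀ = 8,025 × [1 − (1+r)^−288] / r × (1+r)^−155 = €143,924.25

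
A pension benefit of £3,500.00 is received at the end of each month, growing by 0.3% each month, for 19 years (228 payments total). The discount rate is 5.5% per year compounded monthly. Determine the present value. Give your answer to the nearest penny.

Periodic rate r = 0.055/12 per month; n is counted in months.
Growing ordinary annuity: PV = PMT₁ × [1 − ((1+g)/(1+r))^n] / (r − g) = 3,500 × [1 − ((1+0.003)/(1+r))^228] / (r − 0.003) = £667,733.66.

£667,733.66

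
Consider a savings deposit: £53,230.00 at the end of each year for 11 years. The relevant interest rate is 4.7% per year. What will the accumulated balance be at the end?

This is an ordinary annuity: 11 deposits of £53,230.00 at the end of each year.
Periodic rate r = 0.047 per year.
FV = PMT × [((1+r)^n − 1)/r] = 53,230 × [(1+r)^11 − 1] / r = £744,480.67

£744,480.67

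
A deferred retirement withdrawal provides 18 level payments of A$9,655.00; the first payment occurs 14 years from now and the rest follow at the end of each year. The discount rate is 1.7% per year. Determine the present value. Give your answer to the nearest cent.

Ordinary annuity of 18 payments, first payment at period 14.
Periodic rate r = 0.017 per year.
The ordinary-annuity PV formula values the stream one period before the first payment (period 13); discount that back 13 periods:
PV₀ = 9,655 × [1 − (1+r)^−18] / r × (1+r)^−13 = A$119,388.63

A$119,388.63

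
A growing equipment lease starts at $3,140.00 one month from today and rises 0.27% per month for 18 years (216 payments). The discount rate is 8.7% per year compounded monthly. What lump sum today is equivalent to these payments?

$430,568.96

Periodic rate r = 0.087/12 per month; n is counted in months.
Growing ordinary annuity: PV = PMT₁ × [1 − ((1+g)/(1+r))^n] / (r − g) = 3,140 × [1 − ((1+0.0027)/(1+r))^216] / (r − 0.0027) = $430,568.96.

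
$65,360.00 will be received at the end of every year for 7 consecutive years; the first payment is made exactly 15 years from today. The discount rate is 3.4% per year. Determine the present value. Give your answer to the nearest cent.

$251,194.96

Ordinary annuity of 7 payments, first payment at period 15.
Periodic rate r = 0.034 per year.
The ordinary-annuity PV formula values the stream one period before the first payment (period 14); discount that back 14 periods:
PV₀ = 65,360 × [1 − (1+r)^−7] / r × (1+r)^−14 = $251,194.96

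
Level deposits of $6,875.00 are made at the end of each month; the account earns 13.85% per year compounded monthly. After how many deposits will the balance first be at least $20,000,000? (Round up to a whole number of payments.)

309 payments

Periodic rate r = 0.1385/12 per month; n is counted in months.
Ordinary annuity FV: 20,000,000 = 6,875 × [((1+r)^n − 1)/r].
(1+r)^n = 1 + 20,000,000 × r / 6,875, so n = ln(1 + 20,000,000·r/6,875) / ln(1+r) = 308.76.
Round up to a whole number of payments: n = 309.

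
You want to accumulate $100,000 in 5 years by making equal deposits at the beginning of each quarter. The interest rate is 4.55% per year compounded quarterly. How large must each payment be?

Level annuity due; solve FV = PMT × [((1+r)^n − 1)/r] × (1+r) for PMT.
Periodic rate r = 0.0455/4 per quarter; n is counted in quarters.
With n = 20: PMT = 100,000 / ([((1+r)^n − 1)/r] × (1+r)) = $4,430.66

$4,430.66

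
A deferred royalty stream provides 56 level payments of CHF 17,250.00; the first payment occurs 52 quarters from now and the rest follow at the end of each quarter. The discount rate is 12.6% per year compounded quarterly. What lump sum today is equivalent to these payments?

Ordinary annuity of 56 payments, first payment at period 52.
Periodic rate r = 0.126/4 per quarter; n is counted in quarters.
The ordinary-annuity PV formula values the stream one period before the first payment (period 51); discount that back 51 periods:
PV₀ = 17,250 × [1 − (1+r)^−56] / r × (1+r)^−51 = CHF 92,774.79

CHF 92,774.79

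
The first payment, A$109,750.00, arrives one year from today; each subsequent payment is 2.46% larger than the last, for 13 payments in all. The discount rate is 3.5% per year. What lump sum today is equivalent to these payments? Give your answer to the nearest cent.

A$1,298,379.23

Periodic rate r = 0.035 per year.
Growing ordinary annuity: PV = PMT₁ × [1 − ((1+g)/(1+r))^n] / (r − g) = 109,750 × [1 − ((1+0.0246)/(1+r))^13] / (r − 0.0246) = A$1,298,379.23.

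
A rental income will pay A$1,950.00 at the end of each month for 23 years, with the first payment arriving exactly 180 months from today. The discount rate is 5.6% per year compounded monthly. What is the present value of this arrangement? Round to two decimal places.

Ordinary annuity of 276 payments, first payment at period 180.
Periodic rate r = 0.056/12 per month; n is counted in months.
The ordinary-annuity PV formula values the stream one period before the first payment (period 179); discount that back 179 periods:
PV₀ = 1,950 × [1 − (1+r)^−276] / r × (1+r)^−179 = A$131,352.95

A$131,352.95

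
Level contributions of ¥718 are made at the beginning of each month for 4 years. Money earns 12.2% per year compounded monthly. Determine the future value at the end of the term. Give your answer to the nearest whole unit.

¥44,591

This is an annuity due: 48 deposits of ¥718 at the beginning of each month.
Periodic rate r = 0.122/12 per month; n is counted in months.
FV = PMT × [((1+r)^n − 1)/r] × (1+r) = 718 × [(1+r)^48 − 1] / r × (1+r) = ¥44,591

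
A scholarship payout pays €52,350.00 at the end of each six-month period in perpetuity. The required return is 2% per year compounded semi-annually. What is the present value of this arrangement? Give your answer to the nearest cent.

€5,235,000.00

Periodic rate r = 0.02/2 per half-year.
Level perpetuity: PV = PMT / r = 52,350 / (0.02/2) = €5,235,000.00.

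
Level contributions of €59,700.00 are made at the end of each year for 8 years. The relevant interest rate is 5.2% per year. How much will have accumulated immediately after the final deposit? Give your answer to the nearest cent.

This is an ordinary annuity: 8 deposits of €59,700.00 at the end of each year.
Periodic rate r = 0.052 per year.
FV = PMT × [((1+r)^n − 1)/r] = 59,700 × [(1+r)^8 − 1] / r = €574,175.90

€574,175.90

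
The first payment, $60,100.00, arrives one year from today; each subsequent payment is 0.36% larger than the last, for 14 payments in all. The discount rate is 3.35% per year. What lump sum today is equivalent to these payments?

$677,415.41

Periodic rate r = 0.0335 per year.
Growing ordinary annuity: PV = PMT₁ × [1 − ((1+g)/(1+r))^n] / (r − g) = 60,100 × [1 − ((1+0.0036)/(1+r))^14] / (r − 0.0036) = $677,415.41.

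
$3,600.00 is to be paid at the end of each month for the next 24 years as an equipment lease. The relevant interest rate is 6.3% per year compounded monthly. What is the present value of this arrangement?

This is an ordinary annuity: 288 payments of $3,600.00 at the end of each month.
Periodic rate r = 0.063/12 per month; n is counted in months.
PV = PMT × [(1 − (1+r)^−n)/r] = 3,600 × [1 − (1+r)^−288] / r = $533,936.70

$533,936.70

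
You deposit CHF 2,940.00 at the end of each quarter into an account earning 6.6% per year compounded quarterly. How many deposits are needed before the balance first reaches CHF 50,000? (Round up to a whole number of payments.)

16 payments

Periodic rate r = 0.066/4 per quarter; n is counted in quarters.
Ordinary annuity FV: 50,000 = 2,940 × [((1+r)^n − 1)/r].
(1+r)^n = 1 + 50,000 × r / 2,940, so n = ln(1 + 50,000·r/2,940) / ln(1+r) = 15.11.
Round up to a whole number of payments: n = 16.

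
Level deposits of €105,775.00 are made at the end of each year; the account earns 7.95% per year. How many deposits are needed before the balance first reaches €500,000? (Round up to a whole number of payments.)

5 payments

Periodic rate r = 0.0795 per year.
Ordinary annuity FV: 500,000 = 105,775 × [((1+r)^n − 1)/r].
(1+r)^n = 1 + 500,000 × r / 105,775, so n = ln(1 + 500,000·r/105,775) / ln(1+r) = 4.17.
Round up to a whole number of payments: n = 5.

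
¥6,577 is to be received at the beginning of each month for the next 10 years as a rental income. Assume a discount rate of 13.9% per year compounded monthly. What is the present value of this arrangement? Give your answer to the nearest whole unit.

This is an annuity due: 120 payments of ¥6,577 at the beginning of each month.
Periodic rate r = 0.139/12 per month; n is counted in months.
PV = PMT × [(1 − (1+r)^−n)/r] × (1+r) = 6,577 × [1 − (1+r)^−120] / r × (1+r) = ¥430,165

¥430,165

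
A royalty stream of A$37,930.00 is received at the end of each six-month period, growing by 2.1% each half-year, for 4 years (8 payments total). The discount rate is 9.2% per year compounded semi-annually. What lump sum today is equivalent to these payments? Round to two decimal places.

Periodic rate r = 0.092/2 per half-year; n is counted in half-years.
Growing ordinary annuity: PV = PMT₁ × [1 − ((1+g)/(1+r))^n] / (r − g) = 37,930 × [1 − ((1+0.021)/(1+r))^8] / (r − 0.021) = A$266,954.52.

A$266,954.52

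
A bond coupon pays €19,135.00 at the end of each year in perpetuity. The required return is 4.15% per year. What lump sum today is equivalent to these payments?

Periodic rate r = 0.0415 per year.
Level perpetuity: PV = PMT / r = 19,135 / (0.0415) = €461,084.34.

€461,084.34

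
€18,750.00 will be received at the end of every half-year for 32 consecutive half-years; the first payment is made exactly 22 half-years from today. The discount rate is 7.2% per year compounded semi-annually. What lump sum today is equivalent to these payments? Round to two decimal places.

€167,908.68

Ordinary annuity of 32 payments, first payment at period 22.
Periodic rate r = 0.072/2 per half-year; n is counted in half-years.
The ordinary-annuity PV formula values the stream one period before the first payment (period 21); discount that back 21 periods:
PV₀ = 18,750 × [1 − (1+r)^−32] / r × (1+r)^−21 = €167,908.68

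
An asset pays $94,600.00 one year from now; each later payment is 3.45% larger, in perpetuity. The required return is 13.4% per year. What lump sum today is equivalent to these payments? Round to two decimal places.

$950,753.77

Periodic rate r = 0.134 per year.
Growing perpetuity (Gordon): PV = PMT₁ / (r − g) = 94,600 / (r − 0.0345) = $950,753.77.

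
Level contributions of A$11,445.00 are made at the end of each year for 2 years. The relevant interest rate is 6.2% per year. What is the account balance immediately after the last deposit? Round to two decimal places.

This is an ordinary annuity: 2 deposits of A$11,445.00 at the end of each year.
Periodic rate r = 0.062 per year.
FV = PMT × [((1+r)^n − 1)/r] = 11,445 × [(1+r)^2 − 1] / r = A$23,599.59

A$23,599.59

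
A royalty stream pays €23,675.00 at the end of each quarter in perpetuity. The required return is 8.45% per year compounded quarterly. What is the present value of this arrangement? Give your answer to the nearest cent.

Periodic rate r = 0.0845/4 per quarter.
Level perpetuity: PV = PMT / r = 23,675 / (0.0845/4) = €1,120,710.06.

€1,120,710.06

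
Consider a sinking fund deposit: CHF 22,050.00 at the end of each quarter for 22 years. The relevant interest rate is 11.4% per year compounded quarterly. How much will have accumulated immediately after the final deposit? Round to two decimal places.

CHF 8,399,957.72

This is an ordinary annuity: 88 deposits of CHF 22,050.00 at the end of each quarter.
Periodic rate r = 0.114/4 per quarter; n is counted in quarters.
FV = PMT × [((1+r)^n − 1)/r] = 22,050 × [(1+r)^88 − 1] / r = CHF 8,399,957.72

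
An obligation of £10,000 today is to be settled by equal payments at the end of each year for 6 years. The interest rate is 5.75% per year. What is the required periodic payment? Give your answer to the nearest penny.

£2,017.68

Level ordinary annuity; solve PV = PMT × [(1 − (1+r)^−n)/r] for PMT.
Periodic rate r = 0.0575 per year.
With n = 6: PMT = 10,000 / ([(1 − (1+r)^−n)/r]) = £2,017.68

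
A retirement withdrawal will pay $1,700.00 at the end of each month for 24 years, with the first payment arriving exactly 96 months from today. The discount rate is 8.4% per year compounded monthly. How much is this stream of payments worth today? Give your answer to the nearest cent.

$108,394.18

Ordinary annuity of 288 payments, first payment at period 96.
Periodic rate r = 0.084/12 per month; n is counted in months.
The ordinary-annuity PV formula values the stream one period before the first payment (period 95); discount that back 95 periods:
PV₀ = 1,700 × [1 − (1+r)^−288] / r × (1+r)^−95 = $108,394.18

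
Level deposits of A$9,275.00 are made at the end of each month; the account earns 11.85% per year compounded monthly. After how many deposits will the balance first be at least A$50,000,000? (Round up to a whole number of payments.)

Periodic rate r = 0.1185/12 per month; n is counted in months.
Ordinary annuity FV: 50,000,000 = 9,275 × [((1+r)^n − 1)/r].
(1+r)^n = 1 + 50,000,000 × r / 9,275, so n = ln(1 + 50,000,000·r/9,275) / ln(1+r) = 406.38.
Round up to a whole number of payments: n = 407.

407 payments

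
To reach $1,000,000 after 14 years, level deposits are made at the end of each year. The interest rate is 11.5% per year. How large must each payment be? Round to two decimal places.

$32,030.08

Level ordinary annuity; solve FV = PMT × [((1+r)^n − 1)/r] for PMT.
Periodic rate r = 0.115 per year.
With n = 14: PMT = 1,000,000 / ([((1+r)^n − 1)/r]) = $32,030.08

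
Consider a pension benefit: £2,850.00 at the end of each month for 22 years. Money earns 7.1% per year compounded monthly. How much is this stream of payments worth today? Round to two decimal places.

This is an ordinary annuity: 264 payments of £2,850.00 at the end of each month.
Periodic rate r = 0.071/12 per month; n is counted in months.
PV = PMT × [(1 − (1+r)^−n)/r] = 2,850 × [1 − (1+r)^−264] / r = £380,205.87

£380,205.87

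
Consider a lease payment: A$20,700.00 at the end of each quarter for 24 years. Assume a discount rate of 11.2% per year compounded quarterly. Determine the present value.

This is an ordinary annuity: 96 payments of A$20,700.00 at the end of each quarter.
Periodic rate r = 0.112/4 per quarter; n is counted in quarters.
PV = PMT × [(1 − (1+r)^−n)/r] = 20,700 × [1 − (1+r)^−96] / r = A$687,109.41

A$687,109.41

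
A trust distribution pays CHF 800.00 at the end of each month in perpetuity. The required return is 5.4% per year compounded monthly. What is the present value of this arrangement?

Periodic rate r = 0.054/12 per month.
Level perpetuity: PV = PMT / r = 800 / (0.054/12) = CHF 177,777.78.

CHF 177,777.78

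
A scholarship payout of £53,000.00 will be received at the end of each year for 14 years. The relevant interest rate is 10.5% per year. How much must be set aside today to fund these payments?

This is an ordinary annuity: 14 payments of £53,000.00 at the end of each year.
Periodic rate r = 0.105 per year.
PV = PMT × [(1 − (1+r)^−n)/r] = 53,000 × [1 − (1+r)^−14] / r = £380,019.34

£380,019.34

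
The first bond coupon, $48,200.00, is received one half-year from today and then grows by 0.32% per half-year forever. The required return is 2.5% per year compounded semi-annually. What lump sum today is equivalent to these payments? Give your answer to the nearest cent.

$5,182,795.70

Periodic rate r = 0.025/2 per half-year.
Growing perpetuity (Gordon): PV = PMT₁ / (r − g) = 48,200 / (r − 0.0032) = $5,182,795.70.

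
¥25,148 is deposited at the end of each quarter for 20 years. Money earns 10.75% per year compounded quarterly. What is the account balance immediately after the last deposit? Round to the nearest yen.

This is an ordinary annuity: 80 deposits of ¥25,148 at the end of each quarter.
Periodic rate r = 0.1075/4 per quarter; n is counted in quarters.
FV = PMT × [((1+r)^n − 1)/r] = 25,148 × [(1+r)^80 − 1] / r = ¥6,872,649

¥6,872,649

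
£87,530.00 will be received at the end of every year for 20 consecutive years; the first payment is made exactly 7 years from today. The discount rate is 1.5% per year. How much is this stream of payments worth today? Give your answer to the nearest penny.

Ordinary annuity of 20 payments, first payment at period 7.
Periodic rate r = 0.015 per year.
The ordinary-annuity PV formula values the stream one period before the first payment (period 6); discount that back 6 periods:
PV₀ = 87,530 × [1 − (1+r)^−20] / r × (1+r)^−6 = £1,374,347.44

£1,374,347.44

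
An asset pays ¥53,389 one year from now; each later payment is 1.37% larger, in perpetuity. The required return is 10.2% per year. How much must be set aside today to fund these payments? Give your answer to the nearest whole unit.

¥604,632

Periodic rate r = 0.102 per year.
Growing perpetuity (Gordon): PV = PMT₁ / (r − g) = 53,389 / (r − 0.0137) = ¥604,632.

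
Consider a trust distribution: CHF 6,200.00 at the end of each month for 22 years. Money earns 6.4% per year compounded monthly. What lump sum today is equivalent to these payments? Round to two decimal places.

CHF 877,049.25

This is an ordinary annuity: 264 payments of CHF 6,200.00 at the end of each month.
Periodic rate r = 0.064/12 per month; n is counted in months.
PV = PMT × [(1 − (1+r)^−n)/r] = 6,200 × [1 − (1+r)^−264] / r = CHF 877,049.25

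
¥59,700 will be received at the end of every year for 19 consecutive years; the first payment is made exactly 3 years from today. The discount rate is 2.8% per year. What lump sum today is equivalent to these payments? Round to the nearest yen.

Ordinary annuity of 19 payments, first payment at period 3.
Periodic rate r = 0.028 per year.
The ordinary-annuity PV formula values the stream one period before the first payment (period 2); discount that back 2 periods:
PV₀ = 59,700 × [1 − (1+r)^−19] / r × (1+r)^−2 = ¥823,696

¥823,696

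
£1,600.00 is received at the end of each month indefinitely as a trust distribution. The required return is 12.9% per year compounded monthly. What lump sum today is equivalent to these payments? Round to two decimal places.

£148,837.21

Periodic rate r = 0.129/12 per month.
Level perpetuity: PV = PMT / r = 1,600 / (0.129/12) = £148,837.21.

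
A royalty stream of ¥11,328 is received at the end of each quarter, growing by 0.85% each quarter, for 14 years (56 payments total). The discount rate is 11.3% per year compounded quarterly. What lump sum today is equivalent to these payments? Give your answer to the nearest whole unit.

¥379,968

Periodic rate r = 0.113/4 per quarter; n is counted in quarters.
Growing ordinary annuity: PV = PMT₁ × [1 − ((1+g)/(1+r))^n] / (r − g) = 11,328 × [1 − ((1+0.0085)/(1+r))^56] / (r − 0.0085) = ¥379,968.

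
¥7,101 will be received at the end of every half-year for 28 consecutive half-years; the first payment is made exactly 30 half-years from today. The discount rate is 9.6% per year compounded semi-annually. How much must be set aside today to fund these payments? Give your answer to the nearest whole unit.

¥27,763

Ordinary annuity of 28 payments, first payment at period 30.
Periodic rate r = 0.096/2 per half-year; n is counted in half-years.
The ordinary-annuity PV formula values the stream one period before the first payment (period 29); discount that back 29 periods:
PV₀ = 7,101 × [1 − (1+r)^−28] / r × (1+r)^−29 = ¥27,763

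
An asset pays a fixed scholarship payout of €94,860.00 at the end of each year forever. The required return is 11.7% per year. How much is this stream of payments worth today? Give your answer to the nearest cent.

Periodic rate r = 0.117 per year.
Level perpetuity: PV = PMT / r = 94,860 / (0.117) = €810,769.23.

€810,769.23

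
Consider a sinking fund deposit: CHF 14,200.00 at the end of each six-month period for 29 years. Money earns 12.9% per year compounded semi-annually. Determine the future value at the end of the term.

This is an ordinary annuity: 58 deposits of CHF 14,200.00 at the end of each six-month period.
Periodic rate r = 0.129/2 per half-year; n is counted in half-years.
FV = PMT × [((1+r)^n − 1)/r] = 14,200 × [(1+r)^58 − 1] / r = CHF 8,043,596.38

CHF 8,043,596.38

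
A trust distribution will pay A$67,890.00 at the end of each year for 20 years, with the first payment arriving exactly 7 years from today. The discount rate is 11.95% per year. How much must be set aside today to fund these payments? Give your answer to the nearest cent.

Ordinary annuity of 20 payments, first payment at period 7.
Periodic rate r = 0.1195 per year.
The ordinary-annuity PV formula values the stream one period before the first payment (period 6); discount that back 6 periods:
PV₀ = 67,890 × [1 − (1+r)^−20] / r × (1+r)^−6 = A$258,411.60

A$258,411.60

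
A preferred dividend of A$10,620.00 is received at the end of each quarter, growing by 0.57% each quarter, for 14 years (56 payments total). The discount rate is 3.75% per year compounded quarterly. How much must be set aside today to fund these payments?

A$533,890.15

Periodic rate r = 0.0375/4 per quarter; n is counted in quarters.
Growing ordinary annuity: PV = PMT₁ × [1 − ((1+g)/(1+r))^n] / (r − g) = 10,620 × [1 − ((1+0.0057)/(1+r))^56] / (r − 0.0057) = A$533,890.15.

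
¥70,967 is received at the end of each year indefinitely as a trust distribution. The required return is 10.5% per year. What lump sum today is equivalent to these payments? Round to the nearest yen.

Periodic rate r = 0.105 per year.
Level perpetuity: PV = PMT / r = 70,967 / (0.105) = ¥675,876.

¥675,876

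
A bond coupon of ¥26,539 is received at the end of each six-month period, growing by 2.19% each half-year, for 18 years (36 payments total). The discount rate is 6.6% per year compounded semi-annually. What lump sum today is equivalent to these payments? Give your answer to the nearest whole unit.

¥770,388

Periodic rate r = 0.066/2 per half-year; n is counted in half-years.
Growing ordinary annuity: PV = PMT₁ × [1 − ((1+g)/(1+r))^n] / (r − g) = 26,539 × [1 − ((1+0.0219)/(1+r))^36] / (r − 0.0219) = ¥770,388.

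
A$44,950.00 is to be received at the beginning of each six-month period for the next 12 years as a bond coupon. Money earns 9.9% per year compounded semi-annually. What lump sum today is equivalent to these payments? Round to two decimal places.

This is an annuity due: 24 payments of A$44,950.00 at the beginning of each six-month period.
Periodic rate r = 0.099/2 per half-year; n is counted in half-years.
PV = PMT × [(1 − (1+r)^−n)/r] × (1+r) = 44,950 × [1 − (1+r)^−24] / r × (1+r) = A$654,129.16

A$654,129.16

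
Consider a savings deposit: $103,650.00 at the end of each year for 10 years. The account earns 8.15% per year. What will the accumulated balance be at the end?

$1,512,270.25

This is an ordinary annuity: 10 deposits of $103,650.00 at the end of each year.
Periodic rate r = 0.0815 per year.
FV = PMT × [((1+r)^n − 1)/r] = 103,650 × [(1+r)^10 − 1] / r = $1,512,270.25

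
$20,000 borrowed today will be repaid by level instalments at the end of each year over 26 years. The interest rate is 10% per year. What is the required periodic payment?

Level ordinary annuity; solve PV = PMT × [(1 − (1+r)^−n)/r] for PMT.
Periodic rate r = 0.1 per year.
With n = 26: PMT = 20,000 / ([(1 − (1+r)^−n)/r]) = $2,183.18

$2,183.18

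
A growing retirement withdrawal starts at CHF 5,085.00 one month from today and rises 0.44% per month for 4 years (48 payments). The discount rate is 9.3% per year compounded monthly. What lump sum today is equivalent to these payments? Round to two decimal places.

Periodic rate r = 0.093/12 per month; n is counted in months.
Growing ordinary annuity: PV = PMT₁ × [1 − ((1+g)/(1+r))^n] / (r − g) = 5,085 × [1 − ((1+0.0044)/(1+r))^48] / (r − 0.0044) = CHF 224,211.52.

CHF 224,211.52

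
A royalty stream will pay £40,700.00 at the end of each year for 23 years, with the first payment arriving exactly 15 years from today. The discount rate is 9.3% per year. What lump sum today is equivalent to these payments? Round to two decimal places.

Ordinary annuity of 23 payments, first payment at period 15.
Periodic rate r = 0.093 per year.
The ordinary-annuity PV formula values the stream one period before the first payment (period 14); discount that back 14 periods:
PV₀ = 40,700 × [1 − (1+r)^−23] / r × (1+r)^−14 = £109,717.85

£109,717.85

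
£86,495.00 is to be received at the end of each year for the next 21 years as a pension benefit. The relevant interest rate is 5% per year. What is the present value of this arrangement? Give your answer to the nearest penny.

£1,108,965.60

This is an ordinary annuity: 21 payments of £86,495.00 at the end of each year.
Periodic rate r = 0.05 per year.
PV = PMT × [(1 − (1+r)^−n)/r] = 86,495 × [1 − (1+r)^−21] / r = £1,108,965.60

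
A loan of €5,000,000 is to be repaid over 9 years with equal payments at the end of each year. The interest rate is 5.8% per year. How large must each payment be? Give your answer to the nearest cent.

€728,725.70

Level ordinary annuity; solve PV = PMT × [(1 − (1+r)^−n)/r] for PMT.
Periodic rate r = 0.058 per year.
With n = 9: PMT = 5,000,000 / ([(1 − (1+r)^−n)/r]) = €728,725.70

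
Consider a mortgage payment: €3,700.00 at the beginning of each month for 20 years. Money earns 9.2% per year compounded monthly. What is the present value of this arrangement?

€408,530.50

This is an annuity due: 240 payments of €3,700.00 at the beginning of each month.
Periodic rate r = 0.092/12 per month; n is counted in months.
PV = PMT × [(1 − (1+r)^−n)/r] × (1+r) = 3,700 × [1 − (1+r)^−240] / r × (1+r) = €408,530.50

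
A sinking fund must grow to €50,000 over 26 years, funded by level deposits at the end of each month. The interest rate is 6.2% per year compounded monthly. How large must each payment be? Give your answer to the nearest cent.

€64.71

Level ordinary annuity; solve FV = PMT × [((1+r)^n − 1)/r] for PMT.
Periodic rate r = 0.062/12 per month; n is counted in months.
With n = 312: PMT = 50,000 / ([((1+r)^n − 1)/r]) = €64.71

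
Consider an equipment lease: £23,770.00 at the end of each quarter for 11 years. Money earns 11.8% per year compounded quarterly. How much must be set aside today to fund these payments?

£581,556.46

This is an ordinary annuity: 44 payments of £23,770.00 at the end of each quarter.
Periodic rate r = 0.118/4 per quarter; n is counted in quarters.
PV = PMT × [(1 − (1+r)^−n)/r] = 23,770 × [1 − (1+r)^−44] / r = £581,556.46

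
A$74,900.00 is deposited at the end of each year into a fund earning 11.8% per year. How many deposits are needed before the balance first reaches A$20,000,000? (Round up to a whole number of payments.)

Periodic rate r = 0.118 per year.
Ordinary annuity FV: 20,000,000 = 74,900 × [((1+r)^n − 1)/r].
(1+r)^n = 1 + 20,000,000 × r / 74,900, so n = ln(1 + 20,000,000·r/74,900) / ln(1+r) = 31.21.
Round up to a whole number of payments: n = 32.

32 payments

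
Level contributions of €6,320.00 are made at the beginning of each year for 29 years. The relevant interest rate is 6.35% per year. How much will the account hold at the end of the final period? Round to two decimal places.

This is an annuity due: 29 deposits of €6,320.00 at the beginning of each year.
Periodic rate r = 0.0635 per year.
FV = PMT × [((1+r)^n − 1)/r] × (1+r) = 6,320 × [(1+r)^29 − 1] / r × (1+r) = €525,208.85

€525,208.85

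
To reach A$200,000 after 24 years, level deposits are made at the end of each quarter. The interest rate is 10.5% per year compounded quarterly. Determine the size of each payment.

A$475.93

Level ordinary annuity; solve FV = PMT × [((1+r)^n − 1)/r] for PMT.
Periodic rate r = 0.105/4 per quarter; n is counted in quarters.
With n = 96: PMT = 200,000 / ([((1+r)^n − 1)/r]) = A$475.93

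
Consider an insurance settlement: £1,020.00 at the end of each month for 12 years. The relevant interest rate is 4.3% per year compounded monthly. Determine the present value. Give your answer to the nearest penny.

This is an ordinary annuity: 144 payments of £1,020.00 at the end of each month.
Periodic rate r = 0.043/12 per month; n is counted in months.
PV = PMT × [(1 − (1+r)^−n)/r] = 1,020 × [1 − (1+r)^−144] / r = £114,585.14

£114,585.14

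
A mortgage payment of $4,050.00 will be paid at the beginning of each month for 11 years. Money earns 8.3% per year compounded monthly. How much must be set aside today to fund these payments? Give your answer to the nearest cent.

This is an annuity due: 132 payments of $4,050.00 at the beginning of each month.
Periodic rate r = 0.083/12 per month; n is counted in months.
PV = PMT × [(1 − (1+r)^−n)/r] × (1+r) = 4,050 × [1 − (1+r)^−132] / r × (1+r) = $352,233.10

$352,233.10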